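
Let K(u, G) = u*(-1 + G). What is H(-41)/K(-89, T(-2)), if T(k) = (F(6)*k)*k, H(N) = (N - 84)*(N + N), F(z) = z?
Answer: -10250/2047 ≈ -5.0073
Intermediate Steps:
H(N) = 2*N*(-84 + N) (H(N) = (-84 + N)*(2*N) = 2*N*(-84 + N))
T(k) = 6*k² (T(k) = (6*k)*k = 6*k²)
H(-41)/K(-89, T(-2)) = (2*(-41)*(-84 - 41))/((-89*(-1 + 6*(-2)²))) = (2*(-41)*(-125))/((-89*(-1 + 6*4))) = 10250/((-89*(-1 + 24))) = 10250/((-89*23)) = 10250/(-2047) = 10250*(-1/2047) = -10250/2047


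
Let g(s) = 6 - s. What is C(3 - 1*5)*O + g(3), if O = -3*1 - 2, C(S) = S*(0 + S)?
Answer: -17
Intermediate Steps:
C(S) = S**2 (C(S) = S*S = S**2)
O = -5 (O = -3 - 2 = -5)
C(3 - 1*5)*O + g(3) = (3 - 1*5)**2*(-5) + (6 - 1*3) = (3 - 5)**2*(-5) + (6 - 3) = (-2)**2*(-5) + 3 = 4*(-5) + 3 = -20 + 3 = -17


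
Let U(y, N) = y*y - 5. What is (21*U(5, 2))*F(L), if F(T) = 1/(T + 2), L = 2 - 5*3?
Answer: -420/11 ≈ -38.182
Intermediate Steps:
U(y, N) = -5 + y**2 (U(y, N) = y**2 - 5 = -5 + y**2)
L = -13 (L = 2 - 15 = -13)
F(T) = 1/(2 + T)
(21*U(5, 2))*F(L) = (21*(-5 + 5**2))/(2 - 13) = (21*(-5 + 25))/(-11) = (21*20)*(-1/11) = 420*(-1/11) = -420/11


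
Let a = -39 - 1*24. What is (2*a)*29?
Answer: -3654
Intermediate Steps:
a = -63 (a = -39 - 24 = -63)
(2*a)*29 = (2*(-63))*29 = -126*29 = -3654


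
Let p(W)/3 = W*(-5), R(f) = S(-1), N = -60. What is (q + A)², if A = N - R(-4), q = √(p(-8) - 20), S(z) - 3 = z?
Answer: 2704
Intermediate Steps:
S(z) = 3 + z
R(f) = 2 (R(f) = 3 - 1 = 2)
p(W) = -15*W (p(W) = 3*(W*(-5)) = 3*(-5*W) = -15*W)
q = 10 (q = √(-15*(-8) - 20) = √(120 - 20) = √100 = 10)
A = -62 (A = -60 - 1*2 = -60 - 2 = -62)
(q + A)² = (10 - 62)² = (-52)² = 2704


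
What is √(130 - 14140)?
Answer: I*√14010 ≈ 118.36*I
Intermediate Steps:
√(130 - 14140) = √(-14010) = I*√14010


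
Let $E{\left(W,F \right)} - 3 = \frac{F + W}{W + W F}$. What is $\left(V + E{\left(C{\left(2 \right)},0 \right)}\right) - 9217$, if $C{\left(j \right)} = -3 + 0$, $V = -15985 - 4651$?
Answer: $-29849$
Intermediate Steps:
$V = -20636$
$C{\left(j \right)} = -3$
$E{\left(W,F \right)} = 3 + \frac{F + W}{W + F W}$ ($E{\left(W,F \right)} = 3 + \frac{F + W}{W + W F} = 3 + \frac{F + W}{W + F W}$)
$\left(V + E{\left(C{\left(2 \right)},0 \right)}\right) - 9217 = \left(-20636 + \frac{0 + 4 \left(-3\right) + 3 \cdot 0 \left(-3\right)}{\left(-3\right) \left(1 + 0\right)}\right) - 9217 = \left(-20636 - \frac{0 - 12 + 0}{3 \cdot 1}\right) - 9217 = \left(-20636 - \frac{1}{3} \left(-12\right)\right) - 9217 = \left(-20636 + 4\right) - 9217 = -20632 - 9217 = -29849$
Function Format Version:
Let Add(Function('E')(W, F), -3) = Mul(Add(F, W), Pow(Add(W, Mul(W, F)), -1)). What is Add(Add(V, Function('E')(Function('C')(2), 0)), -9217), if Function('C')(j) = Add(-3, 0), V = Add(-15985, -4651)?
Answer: -29849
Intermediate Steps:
V = -20636
Function('C')(j) = -3
Function('E')(W, F) = Add(3, Mul(Pow(Add(W, Mul(F, W)), -1), Add(F, W))) (Function('E')(W, F) = Add(3, Mul(Add(F, W), Pow(Add(W, Mul(W, F)), -1))) = Add(3, Mul(Add(F, W), Pow(Add(W, Mul(F, W)), -1))) = Add(3, Mul(Pow(Add(W, Mul(F, W)), -1), Add(F, W))))
Add(Add(V, Function('E')(Function('C')(2), 0)), -9217) = Add(Add(-20636, Mul(Pow(-3, -1), Pow(Add(1, 0), -1), Add(0, Mul(4, -3), Mul(3, 0, -3)))), -9217) = Add(Add(-20636, Mul(Rational(-1, 3), Pow(1, -1), Add(0, -12, 0))), -9217) = Add(Add(-20636, Mul(Rational(-1, 3), 1, -12)), -9217) = Add(Add(-20636, 4), -9217) = Add(-20632, -9217) = -29849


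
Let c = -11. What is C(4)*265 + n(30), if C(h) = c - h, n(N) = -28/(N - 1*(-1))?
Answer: -123253/31 ≈ -3975.9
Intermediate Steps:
n(N) = -28/(1 + N) (n(N) = -28/(N + 1) = -28/(1 + N))
C(h) = -11 - h
C(4)*265 + n(30) = (-11 - 1*4)*265 - 28/(1 + 30) = (-11 - 4)*265 - 28/31 = -15*265 - 28*1/31 = -3975 - 28/31 = -123253/31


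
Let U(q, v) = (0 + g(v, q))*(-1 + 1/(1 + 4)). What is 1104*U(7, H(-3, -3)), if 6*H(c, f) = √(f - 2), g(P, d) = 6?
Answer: -26496/5 ≈ -5299.2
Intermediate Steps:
H(c, f) = √(-2 + f)/6 (H(c, f) = √(f - 2)/6 = √(-2 + f)/6)
U(q, v) = -24/5 (U(q, v) = (0 + 6)*(-1 + 1/(1 + 4)) = 6*(-1 + 1/5) = 6*(-1 + ⅕) = 6*(-⅘) = -24/5)
1104*U(7, H(-3, -3)) = 1104*(-24/5) = -26496/5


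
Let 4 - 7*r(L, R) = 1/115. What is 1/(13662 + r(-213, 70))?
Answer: 805/10998369 ≈ 7.3193e-5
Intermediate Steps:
r(L, R) = 459/805 (r(L, R) = 4/7 - 1/7/115 = 4/7 - 1/7*1/115 = 4/7 - 1/805 = 459/805)
1/(13662 + r(-213, 70)) = 1/(13662 + 459/805) = 1/(10998369/805) = 805/10998369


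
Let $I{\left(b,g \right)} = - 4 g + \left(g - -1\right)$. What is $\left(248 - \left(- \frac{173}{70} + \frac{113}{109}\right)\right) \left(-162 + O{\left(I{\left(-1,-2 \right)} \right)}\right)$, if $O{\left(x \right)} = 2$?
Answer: $- \frac{30450992}{763} \approx -39910.0$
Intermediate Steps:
$I{\left(b,g \right)} = 1 - 3 g$ ($I{\left(b,g \right)} = - 4 g + \left(g + 1\right) = - 4 g + \left(1 + g\right) = 1 - 3 g$)
$\left(248 - \left(- \frac{173}{70} + \frac{113}{109}\right)\right) \left(-162 + O{\left(I{\left(-1,-2 \right)} \right)}\right) = \left(248 - \left(- \frac{173}{70} + \frac{113}{109}\right)\right) \left(-162 + 2\right) = \left(248 - - \frac{10947}{7630}\right) \left(-160\right) = \left(248 + \left(- \frac{113}{109} + \frac{173}{70}\right)\right) \left(-160\right) = \left(248 + \frac{10947}{7630}\right) \left(-160\right) = \frac{1903187}{7630} \left(-160\right) = - \frac{30450992}{763}$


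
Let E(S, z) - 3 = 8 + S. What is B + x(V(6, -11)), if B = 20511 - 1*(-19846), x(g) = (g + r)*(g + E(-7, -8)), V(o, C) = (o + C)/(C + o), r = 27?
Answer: 40497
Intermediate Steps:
V(o, C) = 1 (V(o, C) = (C + o)/(C + o) = 1)
E(S, z) = 11 + S (E(S, z) = 3 + (8 + S) = 11 + S)
x(g) = (4 + g)*(27 + g) (x(g) = (g + 27)*(g + (11 - 7)) = (27 + g)*(g + 4) = (27 + g)*(4 + g) = (4 + g)*(27 + g))
B = 40357 (B = 20511 + 19846 = 40357)
B + x(V(6, -11)) = 40357 + (108 + 1² + 31*1) = 40357 + (108 + 1 + 31) = 40357 + 140 = 40497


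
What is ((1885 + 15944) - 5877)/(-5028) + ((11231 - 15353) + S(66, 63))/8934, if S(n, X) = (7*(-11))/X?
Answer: -95633047/33690114 ≈ -2.8386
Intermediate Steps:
S(n, X) = -77/X
((1885 + 15944) - 5877)/(-5028) + ((11231 - 15353) + S(66, 63))/8934 = ((1885 + 15944) - 5877)/(-5028) + ((11231 - 15353) - 77/63)/8934 = (17829 - 5877)*(-1/5028) + (-4122 - 77*1/63)*(1/8934) = 11952*(-1/5028) + (-4122 - 11/9)*(1/8934) = -996/419 - 37109/9*1/8934 = -996/419 - 37109/80406 = -95633047/33690114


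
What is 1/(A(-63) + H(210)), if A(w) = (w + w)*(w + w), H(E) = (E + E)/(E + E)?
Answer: 1/15877 ≈ 6.2984e-5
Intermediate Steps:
H(E) = 1 (H(E) = (2*E)/((2*E)) = (2*E)*(1/(2*E)) = 1)
A(w) = 4*w² (A(w) = (2*w)*(2*w) = 4*w²)
1/(A(-63) + H(210)) = 1/(4*(-63)² + 1) = 1/(4*3969 + 1) = 1/(15876 + 1) = 1/15877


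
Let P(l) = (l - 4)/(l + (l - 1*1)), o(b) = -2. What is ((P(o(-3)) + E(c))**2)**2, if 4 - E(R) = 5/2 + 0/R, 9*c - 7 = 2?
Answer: 531441/10000 ≈ 53.144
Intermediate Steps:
P(l) = (-4 + l)/(-1 + 2*l) (P(l) = (-4 + l)/(l + (l - 1)) = (-4 + l)/(l + (-1 + l)) = (-4 + l)/(-1 + 2*l))
c = 1 (c = 7/9 + (1/9)*2 = 7/9 + 2/9 = 1)
E(R) = 3/2 (E(R) = 4 - (5/2 + 0/R) = 4 - (5*(1/2) + 0) = 4 - (5/2 + 0) = 4 - 1*5/2 = 4 - 5/2 = 3/2)
((P(o(-3)) + E(c))**2)**2 = (((-4 - 2)/(-1 + 2*(-2)) + 3/2)**2)**2 = ((-6/(-1 - 4) + 3/2)**2)**2 = ((-6/(-5) + 3/2)**2)**2 = ((-1/5*(-6) + 3/2)**2)**2 = ((6/5 + 3/2)**2)**2 = ((27/10)**2)**2 = (729/100)**2 = 531441/10000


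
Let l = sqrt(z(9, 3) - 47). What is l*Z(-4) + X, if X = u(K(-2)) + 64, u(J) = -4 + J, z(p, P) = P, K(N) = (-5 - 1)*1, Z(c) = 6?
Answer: 54 + 12*I*sqrt(11) ≈ 54.0 + 39.799*I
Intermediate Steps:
K(N) = -6 (K(N) = -6*1 = -6)
l = 2*I*sqrt(11) (l = sqrt(3 - 47) = sqrt(-44) = 2*I*sqrt(11) ≈ 6.6332*I)
X = 54 (X = (-4 - 6) + 64 = -10 + 64 = 54)
l*Z(-4) + X = (2*I*sqrt(11))*6 + 54 = 12*I*sqrt(11) + 54 = 54 + 12*I*sqrt(11)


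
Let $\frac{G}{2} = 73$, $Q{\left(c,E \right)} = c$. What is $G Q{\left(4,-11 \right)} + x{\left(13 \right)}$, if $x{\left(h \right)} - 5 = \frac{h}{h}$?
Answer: $590$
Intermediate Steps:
$G = 146$ ($G = 2 \cdot 73 = 146$)
$x{\left(h \right)} = 6$ ($x{\left(h \right)} = 5 + \frac{h}{h} = 5 + 1 = 6$)
$G Q{\left(4,-11 \right)} + x{\left(13 \right)} = 146 \cdot 4 + 6 = 584 + 6 = 590$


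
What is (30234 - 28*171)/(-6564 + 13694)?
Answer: 12723/3565 ≈ 3.5689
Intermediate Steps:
(30234 - 28*171)/(-6564 + 13694) = (30234 - 4788)/7130 = 25446*(1/7130) = 12723/3565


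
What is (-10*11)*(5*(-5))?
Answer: 2750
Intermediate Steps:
(-10*11)*(5*(-5)) = -110*(-25) = 2750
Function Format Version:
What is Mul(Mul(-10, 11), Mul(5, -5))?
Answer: 2750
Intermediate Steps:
Mul(Mul(-10, 11), Mul(5, -5)) = Mul(-110, -25) = 2750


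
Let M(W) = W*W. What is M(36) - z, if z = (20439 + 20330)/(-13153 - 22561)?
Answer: 46326113/35714 ≈ 1297.1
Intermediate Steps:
M(W) = W²
z = -40769/35714 (z = 40769/(-35714) = 40769*(-1/35714) = -40769/35714 ≈ -1.1415)
M(36) - z = 36² - 1*(-40769/35714) = 1296 + 40769/35714 = 46326113/35714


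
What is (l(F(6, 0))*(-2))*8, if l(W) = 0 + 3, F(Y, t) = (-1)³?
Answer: -48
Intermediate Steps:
F(Y, t) = -1
l(W) = 3
(l(F(6, 0))*(-2))*8 = (3*(-2))*8 = -6*8 = -48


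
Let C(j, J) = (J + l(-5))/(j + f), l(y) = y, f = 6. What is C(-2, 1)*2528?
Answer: -2528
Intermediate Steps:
C(j, J) = (-5 + J)/(6 + j) (C(j, J) = (J - 5)/(j + 6) = (-5 + J)/(6 + j))
C(-2, 1)*2528 = ((-5 + 1)/(6 - 2))*2528 = (-4/4)*2528 = ((1/4)*(-4))*2528 = -1*2528 = -2528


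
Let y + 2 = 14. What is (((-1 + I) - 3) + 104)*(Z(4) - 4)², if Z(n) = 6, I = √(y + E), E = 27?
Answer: 400 + 4*√39 ≈ 424.98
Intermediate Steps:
y = 12 (y = -2 + 14 = 12)
I = √39 (I = √(12 + 27) = √39 ≈ 6.2450)
(((-1 + I) - 3) + 104)*(Z(4) - 4)² = (((-1 + √39) - 3) + 104)*(6 - 4)² = ((-4 + √39) + 104)*2² = (100 + √39)*4 = 400 + 4*√39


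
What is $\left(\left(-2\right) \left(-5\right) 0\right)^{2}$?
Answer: $0$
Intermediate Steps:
$\left(\left(-2\right) \left(-5\right) 0\right)^{2} = \left(10 \cdot 0\right)^{2} = 0^{2} = 0$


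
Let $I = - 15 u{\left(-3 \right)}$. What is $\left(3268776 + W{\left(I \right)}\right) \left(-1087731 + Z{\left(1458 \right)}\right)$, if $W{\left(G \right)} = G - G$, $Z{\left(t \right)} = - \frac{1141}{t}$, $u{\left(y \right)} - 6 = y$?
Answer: $- \frac{863999025515444}{243} \approx -3.5556 \cdot 10^{12}$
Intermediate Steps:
$u{\left(y \right)} = 6 + y$
$I = -45$ ($I = - 15 \left(6 - 3\right) = \left(-15\right) 3 = -45$)
$W{\left(G \right)} = 0$
$\left(3268776 + W{\left(I \right)}\right) \left(-1087731 + Z{\left(1458 \right)}\right) = \left(3268776 + 0\right) \left(-1087731 - \frac{1141}{1458}\right) = 3268776 \left(-1087731 - \frac{1141}{1458}\right) = 3268776 \left(- \frac{1585912939}{1458}\right) = - \frac{863999025515444}{243}$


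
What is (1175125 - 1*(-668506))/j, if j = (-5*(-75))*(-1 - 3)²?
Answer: 1843631/6000 ≈ 307.27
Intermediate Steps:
j = 6000 (j = 375*(-4)² = 375*16 = 6000)
(1175125 - 1*(-668506))/j = (1175125 - 1*(-668506))/6000 = (1175125 + 668506)*(1/6000) = 1843631*(1/6000) = 1843631/6000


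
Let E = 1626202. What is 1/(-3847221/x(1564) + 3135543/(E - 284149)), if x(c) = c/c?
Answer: -447351/1721057116390 ≈ -2.5993e-7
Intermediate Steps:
x(c) = 1
1/(-3847221/x(1564) + 3135543/(E - 284149)) = 1/(-3847221/1 + 3135543/(1626202 - 284149)) = 1/(-3847221*1 + 3135543/1342053) = 1/(-3847221 + 3135543*(1/1342053)) = 1/(-3847221 + 1045181/447351) = 1/(-1721057116390/447351) = -447351/1721057116390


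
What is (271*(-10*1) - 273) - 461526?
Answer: -464509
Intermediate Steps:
(271*(-10*1) - 273) - 461526 = (271*(-10) - 273) - 461526 = (-2710 - 273) - 461526 = -2983 - 461526 = -464509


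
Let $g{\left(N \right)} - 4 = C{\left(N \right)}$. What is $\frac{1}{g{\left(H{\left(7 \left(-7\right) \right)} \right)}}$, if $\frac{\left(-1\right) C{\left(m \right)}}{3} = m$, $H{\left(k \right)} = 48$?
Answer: $- \frac{1}{140} \approx -0.0071429$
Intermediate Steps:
$C{\left(m \right)} = - 3 m$
$g{\left(N \right)} = 4 - 3 N$
$\frac{1}{g{\left(H{\left(7 \left(-7\right) \right)} \right)}} = \frac{1}{4 - 144} = \frac{1}{-140} = - \frac{1}{140}$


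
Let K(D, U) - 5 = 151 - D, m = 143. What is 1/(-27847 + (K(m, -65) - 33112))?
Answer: -1/60946 ≈ -1.6408e-5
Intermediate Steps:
K(D, U) = 156 - D (K(D, U) = 5 + (151 - D) = 156 - D)
1/(-27847 + (K(m, -65) - 33112)) = 1/(-27847 + ((156 - 1*143) - 33112)) = 1/(-27847 + ((156 - 143) - 33112)) = 1/(-27847 + (13 - 33112)) = 1/(-27847 - 33099) = 1/(-60946) = -1/60946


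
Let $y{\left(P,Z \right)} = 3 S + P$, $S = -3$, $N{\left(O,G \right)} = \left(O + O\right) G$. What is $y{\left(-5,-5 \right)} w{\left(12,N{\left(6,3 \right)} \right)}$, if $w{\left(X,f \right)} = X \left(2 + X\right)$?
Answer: $-2352$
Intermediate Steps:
$N{\left(O,G \right)} = 2 G O$ ($N{\left(O,G \right)} = 2 O G = 2 G O$)
$y{\left(P,Z \right)} = -9 + P$ ($y{\left(P,Z \right)} = 3 \left(-3\right) + P = -9 + P$)
$y{\left(-5,-5 \right)} w{\left(12,N{\left(6,3 \right)} \right)} = \left(-9 - 5\right) 12 \left(2 + 12\right) = - 14 \cdot 12 \cdot 14 = \left(-14\right) 168 = -2352$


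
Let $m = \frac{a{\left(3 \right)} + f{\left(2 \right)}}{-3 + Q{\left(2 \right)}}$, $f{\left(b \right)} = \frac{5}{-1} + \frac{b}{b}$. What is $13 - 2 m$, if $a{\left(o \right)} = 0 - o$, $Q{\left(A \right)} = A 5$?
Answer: $15$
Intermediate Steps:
$Q{\left(A \right)} = 5 A$
$a{\left(o \right)} = - o$
$f{\left(b \right)} = -4$ ($f{\left(b \right)} = 5 \left(-1\right) + 1 = -5 + 1 = -4$)
$m = -1$ ($m = \frac{\left(-1\right) 3 - 4}{-3 + 5 \cdot 2} = \frac{-3 - 4}{-3 + 10} = - \frac{7}{7} = \left(-7\right) \frac{1}{7} = -1$)
$13 - 2 m = 13 - -2 = 13 + 2 = 15$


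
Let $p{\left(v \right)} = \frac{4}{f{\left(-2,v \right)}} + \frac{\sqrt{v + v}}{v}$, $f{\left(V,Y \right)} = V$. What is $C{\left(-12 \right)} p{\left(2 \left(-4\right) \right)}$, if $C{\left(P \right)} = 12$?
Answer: $-24 - 6 i \approx -24.0 - 6.0 i$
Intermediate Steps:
$p{\left(v \right)} = -2 + \frac{\sqrt{2}}{\sqrt{v}}$ ($p{\left(v \right)} = \frac{4}{-2} + \frac{\sqrt{v + v}}{v} = 4 \left(- \frac{1}{2}\right) + \frac{\sqrt{2 v}}{v} = -2 + \frac{\sqrt{2} \sqrt{v}}{v} = -2 + \frac{\sqrt{2}}{\sqrt{v}}$)
$C{\left(-12 \right)} p{\left(2 \left(-4\right) \right)} = 12 \left(-2 + \frac{\sqrt{2}}{2 i \sqrt{2}}\right) = 12 \left(-2 + \sqrt{2} \left(- \frac{i \sqrt{2}}{4}\right)\right) = 12 \left(-2 - \frac{i}{2}\right) = -24 - 6 i$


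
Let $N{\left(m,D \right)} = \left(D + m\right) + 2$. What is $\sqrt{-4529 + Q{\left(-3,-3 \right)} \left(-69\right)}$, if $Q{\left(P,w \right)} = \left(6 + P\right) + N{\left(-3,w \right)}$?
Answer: $2 i \sqrt{1115} \approx 66.783 i$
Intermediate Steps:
$N{\left(m,D \right)} = 2 + D + m$
$Q{\left(P,w \right)} = 5 + P + w$ ($Q{\left(P,w \right)} = \left(6 + P\right) + \left(2 + w - 3\right) = \left(6 + P\right) + \left(-1 + w\right) = 5 + P + w$)
$\sqrt{-4529 + Q{\left(-3,-3 \right)} \left(-69\right)} = \sqrt{-4529 + \left(5 - 3 - 3\right) \left(-69\right)} = \sqrt{-4529 - -69} = \sqrt{-4529 + 69} = \sqrt{-4460} = 2 i \sqrt{1115}$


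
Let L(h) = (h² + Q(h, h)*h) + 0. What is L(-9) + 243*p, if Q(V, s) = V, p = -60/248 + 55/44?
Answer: 50463/124 ≈ 406.96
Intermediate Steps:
p = 125/124 (p = -60*1/248 + 55*(1/44) = -15/62 + 5/4 = 125/124 ≈ 1.0081)
L(h) = 2*h² (L(h) = (h² + h*h) + 0 = (h² + h²) + 0 = 2*h² + 0 = 2*h²)
L(-9) + 243*p = 2*(-9)² + 243*(125/124) = 2*81 + 30375/124 = 162 + 30375/124 = 50463/124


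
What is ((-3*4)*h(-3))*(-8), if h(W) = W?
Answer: -288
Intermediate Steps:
((-3*4)*h(-3))*(-8) = (-3*4*(-3))*(-8) = -12*(-3)*(-8) = 36*(-8) = -288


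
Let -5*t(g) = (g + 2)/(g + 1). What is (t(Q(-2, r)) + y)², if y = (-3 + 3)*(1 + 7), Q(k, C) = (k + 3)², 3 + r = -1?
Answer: 9/100 ≈ 0.090000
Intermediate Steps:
r = -4 (r = -3 - 1 = -4)
Q(k, C) = (3 + k)²
t(g) = -(2 + g)/(5*(1 + g)) (t(g) = -(g + 2)/(5*(g + 1)) = -(2 + g)/(5*(1 + g)))
y = 0 (y = 0*8 = 0)
(t(Q(-2, r)) + y)² = ((-2 - (3 - 2)²)/(5*(1 + (3 - 2)²)) + 0)² = ((-2 - 1*1²)/(5*(1 + 1²)) + 0)² = ((-2 - 1*1)/(5*(1 + 1)) + 0)² = ((⅕)*(-2 - 1)/2 + 0)² = ((⅕)*(½)*(-3) + 0)² = (-3/10 + 0)² = (-3/10)² = 9/100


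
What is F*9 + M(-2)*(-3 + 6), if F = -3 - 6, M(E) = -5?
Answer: -96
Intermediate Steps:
F = -9
F*9 + M(-2)*(-3 + 6) = -9*9 - 5*(-3 + 6) = -81 - 5*3 = -81 - 15 = -96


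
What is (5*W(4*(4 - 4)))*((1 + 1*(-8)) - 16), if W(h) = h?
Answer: 0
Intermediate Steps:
(5*W(4*(4 - 4)))*((1 + 1*(-8)) - 16) = (5*(4*(4 - 4)))*((1 + 1*(-8)) - 16) = (5*(4*0))*((1 - 8) - 16) = (5*0)*(-7 - 16) = 0*(-23) = 0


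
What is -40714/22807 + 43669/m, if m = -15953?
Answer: -1645469325/363840071 ≈ -4.5225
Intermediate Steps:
-40714/22807 + 43669/m = -40714/22807 + 43669/(-15953) = -40714*1/22807 + 43669*(-1/15953) = -40714/22807 - 43669/15953 = -1645469325/363840071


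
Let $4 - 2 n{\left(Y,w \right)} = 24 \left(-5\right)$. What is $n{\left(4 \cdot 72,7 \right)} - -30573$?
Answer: $30635$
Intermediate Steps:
$n{\left(Y,w \right)} = 62$ ($n{\left(Y,w \right)} = 2 - \frac{24 \left(-5\right)}{2} = 2 - -60 = 2 + 60 = 62$)
$n{\left(4 \cdot 72,7 \right)} - -30573 = 62 - -30573 = 62 + 30573 = 30635$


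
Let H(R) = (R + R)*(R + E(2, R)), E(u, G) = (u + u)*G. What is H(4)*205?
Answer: 32800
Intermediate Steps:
E(u, G) = 2*G*u (E(u, G) = (2*u)*G = 2*G*u)
H(R) = 10*R**2 (H(R) = (R + R)*(R + 2*R*2) = (2*R)*(R + 4*R) = (2*R)*(5*R) = 10*R**2)
H(4)*205 = (10*4**2)*205 = (10*16)*205 = 160*205 = 32800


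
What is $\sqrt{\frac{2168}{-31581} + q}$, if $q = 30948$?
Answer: $\frac{2 \sqrt{7085907995}}{957} \approx 175.92$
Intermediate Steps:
$\sqrt{\frac{2168}{-31581} + q} = \sqrt{\frac{2168}{-31581} + 30948} = \sqrt{2168 \left(- \frac{1}{31581}\right) + 30948} = \sqrt{- \frac{2168}{31581} + 30948} = \sqrt{\frac{977366620}{31581}} = \frac{2 \sqrt{7085907995}}{957}$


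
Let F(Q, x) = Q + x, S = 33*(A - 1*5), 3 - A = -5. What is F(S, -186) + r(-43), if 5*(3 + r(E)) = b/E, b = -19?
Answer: -19331/215 ≈ -89.912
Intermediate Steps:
A = 8 (A = 3 - 1*(-5) = 3 + 5 = 8)
S = 99 (S = 33*(8 - 1*5) = 33*(8 - 5) = 33*3 = 99)
r(E) = -3 - 19/(5*E) (r(E) = -3 + (-19/E)/5 = -3 - 19/(5*E))
F(S, -186) + r(-43) = (99 - 186) + (-3 - 19/5/(-43)) = -87 + (-3 - 19/5*(-1/43)) = -87 + (-3 + 19/215) = -87 - 626/215 = -19331/215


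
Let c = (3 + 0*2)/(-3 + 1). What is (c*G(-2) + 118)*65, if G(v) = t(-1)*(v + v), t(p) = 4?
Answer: 9230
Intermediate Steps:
c = -3/2 (c = (3 + 0)/(-2) = 3*(-1/2) = -3/2 ≈ -1.5000)
G(v) = 8*v (G(v) = 4*(v + v) = 4*(2*v) = 8*v)
(c*G(-2) + 118)*65 = (-12*(-2) + 118)*65 = (-3/2*(-16) + 118)*65 = (24 + 118)*65 = 142*65 = 9230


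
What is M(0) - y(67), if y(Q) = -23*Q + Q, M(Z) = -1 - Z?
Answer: 1473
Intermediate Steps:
y(Q) = -22*Q
M(0) - y(67) = (-1 - 1*0) - (-22)*67 = (-1 + 0) - 1*(-1474) = -1 + 1474 = 1473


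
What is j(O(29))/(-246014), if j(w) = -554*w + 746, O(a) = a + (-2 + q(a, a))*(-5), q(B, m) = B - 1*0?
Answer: -29735/123007 ≈ -0.24173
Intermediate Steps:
q(B, m) = B (q(B, m) = B + 0 = B)
O(a) = 10 - 4*a (O(a) = a + (-2 + a)*(-5) = a + (10 - 5*a) = 10 - 4*a)
j(w) = 746 - 554*w
j(O(29))/(-246014) = (746 - 554*(10 - 4*29))/(-246014) = (746 - 554*(10 - 116))*(-1/246014) = (746 - 554*(-106))*(-1/246014) = (746 + 58724)*(-1/246014) = 59470*(-1/246014) = -29735/123007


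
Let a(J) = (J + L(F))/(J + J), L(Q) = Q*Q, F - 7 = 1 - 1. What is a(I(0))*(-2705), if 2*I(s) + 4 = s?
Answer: 127135/4 ≈ 31784.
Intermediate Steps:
I(s) = -2 + s/2
F = 7 (F = 7 + (1 - 1) = 7 + 0 = 7)
L(Q) = Q²
a(J) = (49 + J)/(2*J) (a(J) = (J + 7²)/(J + J) = (J + 49)/((2*J)) = (49 + J)*(1/(2*J)) = (49 + J)/(2*J))
a(I(0))*(-2705) = ((49 + (-2 + (½)*0))/(2*(-2 + (½)*0)))*(-2705) = ((49 + (-2 + 0))/(2*(-2 + 0)))*(-2705) = ((½)*(49 - 2)/(-2))*(-2705) = ((½)*(-½)*47)*(-2705) = -47/4*(-2705) = 127135/4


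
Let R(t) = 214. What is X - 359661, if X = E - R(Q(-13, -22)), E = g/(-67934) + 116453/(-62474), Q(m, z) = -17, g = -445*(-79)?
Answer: -381839682890518/1061027179 ≈ -3.5988e+5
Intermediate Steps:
g = 35155
E = -2526847893/1061027179 (E = 35155/(-67934) + 116453/(-62474) = 35155*(-1/67934) + 116453*(-1/62474) = -35155/67934 - 116453/62474 = -2526847893/1061027179 ≈ -2.3815)
X = -229586664199/1061027179 (X = -2526847893/1061027179 - 1*214 = -2526847893/1061027179 - 214 = -229586664199/1061027179 ≈ -216.38)
X - 359661 = -229586664199/1061027179 - 359661 = -381839682890518/1061027179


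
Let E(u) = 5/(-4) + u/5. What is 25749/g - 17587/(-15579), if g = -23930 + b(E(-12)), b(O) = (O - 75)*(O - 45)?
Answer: -19032117923/125278076709 ≈ -0.15192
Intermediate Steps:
E(u) = -5/4 + u/5 (E(u) = 5*(-1/4) + u*(1/5) = -5/4 + u/5)
b(O) = (-75 + O)*(-45 + O)
g = -8041471/400 (g = -23930 + (3375 + (-5/4 + (1/5)*(-12))**2 - 120*(-5/4 + (1/5)*(-12))) = -23930 + (3375 + (-5/4 - 12/5)**2 - 120*(-5/4 - 12/5)) = -23930 + (3375 + (-73/20)**2 - 120*(-73/20)) = -23930 + (3375 + 5329/400 + 438) = -23930 + 1530529/400 = -8041471/400 ≈ -20104.)
25749/g - 17587/(-15579) = 25749/(-8041471/400) - 17587/(-15579) = 25749*(-400/8041471) - 17587*(-1/15579) = -10299600/8041471 + 17587/15579 = -19032117923/125278076709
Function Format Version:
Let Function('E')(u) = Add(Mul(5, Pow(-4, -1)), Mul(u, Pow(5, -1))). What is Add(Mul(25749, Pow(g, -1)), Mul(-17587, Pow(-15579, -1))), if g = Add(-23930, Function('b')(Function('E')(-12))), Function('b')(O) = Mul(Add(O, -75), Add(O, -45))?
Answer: Rational(-19032117923, 125278076709) ≈ -0.15192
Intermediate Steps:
Function('E')(u) = Add(Rational(-5, 4), Mul(Rational(1, 5), u)) (Function('E')(u) = Add(Mul(5, Rational(-1, 4)), Mul(u, Rational(1, 5))) = Add(Rational(-5, 4), Mul(Rational(1, 5), u)))
Function('b')(O) = Mul(Add(-75, O), Add(-45, O))
g = Rational(-8041471, 400) (g = Add(-23930, Add(3375, Pow(Add(Rational(-5, 4), Mul(Rational(1, 5), -12)), 2), Mul(-120, Add(Rational(-5, 4), Mul(Rational(1, 5), -12))))) = Add(-23930, Add(3375, Pow(Add(Rational(-5, 4), Rational(-12, 5)), 2), Mul(-120, Add(Rational(-5, 4), Rational(-12, 5))))) = Add(-23930, Add(3375, Pow(Rational(-73, 20), 2), Mul(-120, Rational(-73, 20)))) = Add(-23930, Add(3375, Rational(5329, 400), 438)) = Add(-23930, Rational(1530529, 400)) = Rational(-8041471, 400) ≈ -20104.)
Add(Mul(25749, Pow(g, -1)), Mul(-17587, Pow(-15579, -1))) = Add(Mul(25749, Pow(Rational(-8041471, 400), -1)), Mul(-17587, Pow(-15579, -1))) = Add(Mul(25749, Rational(-400, 8041471)), Mul(-17587, Rational(-1, 15579))) = Add(Rational(-10299600, 8041471), Rational(17587, 15579)) = Rational(-19032117923, 125278076709)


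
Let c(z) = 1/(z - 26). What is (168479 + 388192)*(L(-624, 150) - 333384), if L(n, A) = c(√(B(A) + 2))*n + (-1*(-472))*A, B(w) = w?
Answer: -19146391762608/131 + 173681352*√38/131 ≈ -1.4615e+11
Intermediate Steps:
c(z) = 1/(-26 + z)
L(n, A) = 472*A + n/(-26 + √(2 + A)) (L(n, A) = n/(-26 + √(A + 2)) + (-1*(-472))*A = n/(-26 + √(2 + A)) + 472*A = 472*A + n/(-26 + √(2 + A)))
(168479 + 388192)*(L(-624, 150) - 333384) = (168479 + 388192)*((472*150 - 624/(-26 + √(2 + 150))) - 333384) = 556671*((70800 - 624/(-26 + √152)) - 333384) = 556671*((70800 - 624/(-26 + 2*√38)) - 333384) = 556671*(-262584 - 624/(-26 + 2*√38)) = -146172897864 - 347362704/(-26 + 2*√38)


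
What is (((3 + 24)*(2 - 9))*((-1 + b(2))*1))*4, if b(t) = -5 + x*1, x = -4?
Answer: 7560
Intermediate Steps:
b(t) = -9 (b(t) = -5 - 4*1 = -5 - 4 = -9)
(((3 + 24)*(2 - 9))*((-1 + b(2))*1))*4 = (((3 + 24)*(2 - 9))*((-1 - 9)*1))*4 = ((27*(-7))*(-10*1))*4 = -189*(-10)*4 = 1890*4 = 7560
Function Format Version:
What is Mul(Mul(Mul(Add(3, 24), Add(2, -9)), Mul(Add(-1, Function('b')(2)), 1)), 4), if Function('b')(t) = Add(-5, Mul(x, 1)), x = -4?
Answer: 7560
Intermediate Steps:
Function('b')(t) = -9 (Function('b')(t) = Add(-5, Mul(-4, 1)) = Add(-5, -4) = -9)
Mul(Mul(Mul(Add(3, 24), Add(2, -9)), Mul(Add(-1, Function('b')(2)), 1)), 4) = Mul(Mul(Mul(Add(3, 24), Add(2, -9)), Mul(Add(-1, -9), 1)), 4) = Mul(Mul(Mul(27, -7), Mul(-10, 1)), 4) = Mul(Mul(-189, -10), 4) = Mul(1890, 4) = 7560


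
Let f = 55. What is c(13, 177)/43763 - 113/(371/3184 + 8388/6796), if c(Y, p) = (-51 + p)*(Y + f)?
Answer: -26689127933368/319783987051 ≈ -83.460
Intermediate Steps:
c(Y, p) = (-51 + p)*(55 + Y) (c(Y, p) = (-51 + p)*(Y + 55) = (-51 + p)*(55 + Y))
c(13, 177)/43763 - 113/(371/3184 + 8388/6796) = (-2805 - 51*13 + 55*177 + 13*177)/43763 - 113/(371/3184 + 8388/6796) = (-2805 - 663 + 9735 + 2301)*(1/43763) - 113/(371*(1/3184) + 8388*(1/6796)) = 8568*(1/43763) - 113/(371/3184 + 2097/1699) = 8568/43763 - 113/7307177/5409616 = 8568/43763 - 113*5409616/7307177 = 8568/43763 - 611286608/7307177 = -26689127933368/319783987051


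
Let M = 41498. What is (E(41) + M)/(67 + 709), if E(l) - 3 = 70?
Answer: 41571/776 ≈ 53.571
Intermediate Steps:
E(l) = 73 (E(l) = 3 + 70 = 73)
(E(41) + M)/(67 + 709) = (73 + 41498)/(67 + 709) = 41571/776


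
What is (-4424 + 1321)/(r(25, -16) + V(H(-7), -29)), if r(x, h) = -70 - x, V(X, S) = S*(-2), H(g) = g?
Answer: 3103/37 ≈ 83.865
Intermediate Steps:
V(X, S) = -2*S
(-4424 + 1321)/(r(25, -16) + V(H(-7), -29)) = (-4424 + 1321)/((-70 - 1*25) - 2*(-29)) = -3103/((-70 - 25) + 58) = -3103/(-95 + 58) = -3103/(-37) = -3103*(-1/37) = 3103/37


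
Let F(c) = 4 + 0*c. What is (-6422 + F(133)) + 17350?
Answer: 10932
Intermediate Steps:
F(c) = 4 (F(c) = 4 + 0 = 4)
(-6422 + F(133)) + 17350 = (-6422 + 4) + 17350 = -6418 + 17350 = 10932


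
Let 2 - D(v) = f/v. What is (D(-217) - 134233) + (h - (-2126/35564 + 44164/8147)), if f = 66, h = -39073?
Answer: -5448278698907687/31436780018 ≈ -1.7331e+5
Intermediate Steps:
D(v) = 2 - 66/v
(D(-217) - 134233) + (h - (-2126/35564 + 44164/8147)) = ((2 - 66/(-217)) - 134233) + (-39073 - (-2126/35564 + 44164/8147)) = ((2 - 66*(-1/217)) - 134233) + (-39073 - (-2126*1/35564 + 44164*(1/8147))) = ((2 + 66/217) - 134233) + (-39073 - (-1063/17782 + 44164/8147)) = (500/217 - 134233) + (-39073 - 1*776663987/144869954) = -29128061/217 + (-39073 - 776663987/144869954) = -29128061/217 - 5661280376629/144869954 = -5448278698907687/31436780018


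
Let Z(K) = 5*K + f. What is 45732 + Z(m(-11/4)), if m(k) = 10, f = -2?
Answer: 45780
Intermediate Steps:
Z(K) = -2 + 5*K (Z(K) = 5*K - 2 = -2 + 5*K)
45732 + Z(m(-11/4)) = 45732 + (-2 + 5*10) = 45732 + (-2 + 50) = 45732 + 48 = 45780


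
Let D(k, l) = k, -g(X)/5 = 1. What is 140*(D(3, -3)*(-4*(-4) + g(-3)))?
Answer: 4620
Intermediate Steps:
g(X) = -5 (g(X) = -5*1 = -5)
140*(D(3, -3)*(-4*(-4) + g(-3))) = 140*(3*(-4*(-4) - 5)) = 140*(3*(16 - 5)) = 140*(3*11) = 140*33 = 4620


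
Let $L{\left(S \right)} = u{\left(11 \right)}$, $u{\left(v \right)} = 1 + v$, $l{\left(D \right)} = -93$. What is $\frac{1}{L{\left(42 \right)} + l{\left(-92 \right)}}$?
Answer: $- \frac{1}{81} \approx -0.012346$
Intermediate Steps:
$L{\left(S \right)} = 12$ ($L{\left(S \right)} = 1 + 11 = 12$)
$\frac{1}{L{\left(42 \right)} + l{\left(-92 \right)}} = \frac{1}{12 - 93} = \frac{1}{-81} = - \frac{1}{81}$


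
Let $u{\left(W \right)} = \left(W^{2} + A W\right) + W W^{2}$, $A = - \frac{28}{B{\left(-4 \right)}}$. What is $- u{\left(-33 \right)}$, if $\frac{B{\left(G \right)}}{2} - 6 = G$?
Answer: $34617$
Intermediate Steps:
$B{\left(G \right)} = 12 + 2 G$
$A = -7$ ($A = - \frac{28}{12 + 2 \left(-4\right)} = - \frac{28}{12 - 8} = - \frac{28}{4} = \left(-28\right) \frac{1}{4} = -7$)
$u{\left(W \right)} = W^{2} + W^{3} - 7 W$ ($u{\left(W \right)} = \left(W^{2} - 7 W\right) + W W^{2} = \left(W^{2} - 7 W\right) + W^{3} = W^{2} + W^{3} - 7 W$)
$- u{\left(-33 \right)} = - \left(-33\right) \left(-7 - 33 + \left(-33\right)^{2}\right) = - \left(-33\right) \left(-7 - 33 + 1089\right) = - \left(-33\right) 1049 = \left(-1\right) \left(-34617\right) = 34617$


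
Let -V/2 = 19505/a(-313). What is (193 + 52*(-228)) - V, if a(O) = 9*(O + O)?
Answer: -32874176/2817 ≈ -11670.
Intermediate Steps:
a(O) = 18*O (a(O) = 9*(2*O) = 18*O)
V = 19505/2817 (V = -39010/(18*(-313)) = -39010/(-5634) = -39010*(-1)/5634 = -2*(-19505/5634) = 19505/2817 ≈ 6.9240)
(193 + 52*(-228)) - V = (193 + 52*(-228)) - 1*19505/2817 = (193 - 11856) - 19505/2817 = -11663 - 19505/2817 = -32874176/2817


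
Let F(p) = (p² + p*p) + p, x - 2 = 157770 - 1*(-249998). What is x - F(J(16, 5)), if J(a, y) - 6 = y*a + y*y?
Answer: 383017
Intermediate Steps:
J(a, y) = 6 + y² + a*y (J(a, y) = 6 + (y*a + y*y) = 6 + (a*y + y²) = 6 + (y² + a*y) = 6 + y² + a*y)
x = 407770 (x = 2 + (157770 - 1*(-249998)) = 2 + (157770 + 249998) = 2 + 407768 = 407770)
F(p) = p + 2*p² (F(p) = (p² + p²) + p = 2*p² + p = p + 2*p²)
x - F(J(16, 5)) = 407770 - (6 + 5² + 16*5)*(1 + 2*(6 + 5² + 16*5)) = 407770 - (6 + 25 + 80)*(1 + 2*(6 + 25 + 80)) = 407770 - 111*(1 + 2*111) = 407770 - 111*(1 + 222) = 407770 - 111*223 = 407770 - 1*24753 = 407770 - 24753 = 383017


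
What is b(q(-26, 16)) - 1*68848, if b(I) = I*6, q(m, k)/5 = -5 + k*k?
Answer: -61318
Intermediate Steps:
q(m, k) = -25 + 5*k² (q(m, k) = 5*(-5 + k*k) = 5*(-5 + k²) = -25 + 5*k²)
b(I) = 6*I
b(q(-26, 16)) - 1*68848 = 6*(-25 + 5*16²) - 1*68848 = 6*(-25 + 5*256) - 68848 = 6*(-25 + 1280) - 68848 = 6*1255 - 68848 = 7530 - 68848 = -61318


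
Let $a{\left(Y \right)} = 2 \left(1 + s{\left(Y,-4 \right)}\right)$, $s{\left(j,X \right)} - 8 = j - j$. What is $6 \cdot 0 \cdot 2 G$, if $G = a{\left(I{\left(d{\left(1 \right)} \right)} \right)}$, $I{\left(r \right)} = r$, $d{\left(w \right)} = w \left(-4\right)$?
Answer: $0$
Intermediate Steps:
$d{\left(w \right)} = - 4 w$
$s{\left(j,X \right)} = 8$ ($s{\left(j,X \right)} = 8 + \left(j - j\right) = 8 + 0 = 8$)
$a{\left(Y \right)} = 18$ ($a{\left(Y \right)} = 2 \left(1 + 8\right) = 2 \cdot 9 = 18$)
$G = 18$
$6 \cdot 0 \cdot 2 G = 6 \cdot 0 \cdot 2 \cdot 18 = 0 \cdot 2 \cdot 18 = 0 \cdot 18 = 0$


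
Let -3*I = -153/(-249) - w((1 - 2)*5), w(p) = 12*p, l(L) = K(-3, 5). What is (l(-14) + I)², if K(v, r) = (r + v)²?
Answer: 1809025/6889 ≈ 262.60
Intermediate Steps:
l(L) = 4 (l(L) = (5 - 3)² = 2² = 4)
I = -1677/83 (I = -(-153/(-249) - 12*(1 - 2)*5)/3 = -(-153*(-1/249) - 12*(-1*5))/3 = -(51/83 - 12*(-5))/3 = -(51/83 - 1*(-60))/3 = -(51/83 + 60)/3 = -⅓*5031/83 = -1677/83 ≈ -20.205)
(l(-14) + I)² = (4 - 1677/83)² = (-1345/83)² = 1809025/6889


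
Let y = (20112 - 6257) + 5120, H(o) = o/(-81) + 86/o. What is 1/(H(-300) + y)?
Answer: 1350/25620863 ≈ 5.2691e-5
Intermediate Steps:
H(o) = 86/o - o/81 (H(o) = o*(-1/81) + 86/o = -o/81 + 86/o = 86/o - o/81)
y = 18975 (y = 13855 + 5120 = 18975)
1/(H(-300) + y) = 1/((86/(-300) - 1/81*(-300)) + 18975) = 1/((86*(-1/300) + 100/27) + 18975) = 1/((-43/150 + 100/27) + 18975) = 1/(4613/1350 + 18975) = 1/(25620863/1350) = 1350/25620863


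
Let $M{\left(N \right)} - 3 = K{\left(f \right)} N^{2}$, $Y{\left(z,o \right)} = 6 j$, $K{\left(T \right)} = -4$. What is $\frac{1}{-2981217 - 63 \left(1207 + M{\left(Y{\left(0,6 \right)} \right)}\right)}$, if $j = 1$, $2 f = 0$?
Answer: $- \frac{1}{3048375} \approx -3.2804 \cdot 10^{-7}$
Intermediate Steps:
$f = 0$ ($f = \frac{1}{2} \cdot 0 = 0$)
$Y{\left(z,o \right)} = 6$ ($Y{\left(z,o \right)} = 6 \cdot 1 = 6$)
$M{\left(N \right)} = 3 - 4 N^{2}$
$\frac{1}{-2981217 - 63 \left(1207 + M{\left(Y{\left(0,6 \right)} \right)}\right)} = \frac{1}{-2981217 - 63 \left(1207 + \left(3 - 4 \cdot 6^{2}\right)\right)} = \frac{1}{-2981217 - 63 \left(1207 + \left(3 - 144\right)\right)} = \frac{1}{-2981217 - 63 \left(1207 - 141\right)} = \frac{1}{-2981217 - 67158} = \frac{1}{-3048375} = - \frac{1}{3048375}$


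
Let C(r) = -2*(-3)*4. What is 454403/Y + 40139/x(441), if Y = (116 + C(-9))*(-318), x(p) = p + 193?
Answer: 749448389/14112840 ≈ 53.104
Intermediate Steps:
x(p) = 193 + p
C(r) = 24 (C(r) = 6*4 = 24)
Y = -44520 (Y = (116 + 24)*(-318) = 140*(-318) = -44520)
454403/Y + 40139/x(441) = 454403/(-44520) + 40139/(193 + 441) = 454403*(-1/44520) + 40139/634 = -454403/44520 + 40139*(1/634) = -454403/44520 + 40139/634 = 749448389/14112840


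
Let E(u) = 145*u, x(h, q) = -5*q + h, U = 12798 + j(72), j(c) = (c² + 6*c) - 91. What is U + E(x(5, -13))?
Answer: 28473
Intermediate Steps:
j(c) = -91 + c² + 6*c
U = 18323 (U = 12798 + (-91 + 72² + 6*72) = 12798 + (-91 + 5184 + 432) = 12798 + 5525 = 18323)
x(h, q) = h - 5*q
U + E(x(5, -13)) = 18323 + 145*(5 - 5*(-13)) = 18323 + 145*(5 + 65) = 18323 + 145*70 = 18323 + 10150 = 28473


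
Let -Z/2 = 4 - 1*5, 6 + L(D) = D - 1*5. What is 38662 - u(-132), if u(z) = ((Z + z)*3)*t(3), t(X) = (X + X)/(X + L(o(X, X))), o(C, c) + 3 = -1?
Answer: 38467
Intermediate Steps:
o(C, c) = -4 (o(C, c) = -3 - 1 = -4)
L(D) = -11 + D (L(D) = -6 + (D - 1*5) = -6 + (D - 5) = -6 + (-5 + D) = -11 + D)
Z = 2 (Z = -2*(4 - 1*5) = -2*(4 - 5) = -2*(-1) = 2)
t(X) = 2*X/(-15 + X) (t(X) = (X + X)/(X + (-11 - 4)) = (2*X)/(X - 15) = (2*X)/(-15 + X) = 2*X/(-15 + X))
u(z) = -3 - 3*z/2 (u(z) = ((2 + z)*3)*(2*3/(-15 + 3)) = (6 + 3*z)*(2*3/(-12)) = (6 + 3*z)*(2*3*(-1/12)) = (6 + 3*z)*(-1/2) = -3 - 3*z/2)
38662 - u(-132) = 38662 - (-3 - 3/2*(-132)) = 38662 - (-3 + 198) = 38662 - 1*195 = 38662 - 195 = 38467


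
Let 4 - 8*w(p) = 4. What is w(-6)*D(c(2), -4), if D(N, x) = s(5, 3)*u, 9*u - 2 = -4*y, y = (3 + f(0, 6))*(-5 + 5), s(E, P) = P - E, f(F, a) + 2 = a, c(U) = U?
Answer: 0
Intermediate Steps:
w(p) = 0 (w(p) = ½ - ⅛*4 = ½ - ½ = 0)
f(F, a) = -2 + a
y = 0 (y = (3 + (-2 + 6))*(-5 + 5) = (3 + 4)*0 = 7*0 = 0)
u = 2/9 (u = 2/9 + (-4*0)/9 = 2/9 + (⅑)*0 = 2/9 + 0 = 2/9 ≈ 0.22222)
D(N, x) = -4/9 (D(N, x) = (3 - 1*5)*(2/9) = (3 - 5)*(2/9) = -2*2/9 = -4/9)
w(-6)*D(c(2), -4) = 0*(-4/9) = 0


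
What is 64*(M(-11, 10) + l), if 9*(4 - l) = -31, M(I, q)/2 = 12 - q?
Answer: 6592/9 ≈ 732.44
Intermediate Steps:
M(I, q) = 24 - 2*q (M(I, q) = 2*(12 - q) = 24 - 2*q)
l = 67/9 (l = 4 - ⅑*(-31) = 4 + 31/9 = 67/9 ≈ 7.4444)
64*(M(-11, 10) + l) = 64*((24 - 2*10) + 67/9) = 64*((24 - 20) + 67/9) = 64*(4 + 67/9) = 64*(103/9) = 6592/9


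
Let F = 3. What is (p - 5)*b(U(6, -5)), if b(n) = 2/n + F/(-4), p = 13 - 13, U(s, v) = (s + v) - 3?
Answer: 35/4 ≈ 8.7500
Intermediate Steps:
U(s, v) = -3 + s + v
p = 0
b(n) = -¾ + 2/n (b(n) = 2/n + 3/(-4) = 2/n + 3*(-¼) = 2/n - ¾ = -¾ + 2/n)
(p - 5)*b(U(6, -5)) = (0 - 5)*(-¾ + 2/(-3 + 6 - 5)) = -5*(-¾ + 2/(-2)) = -5*(-¾ + 2*(-½)) = -5*(-¾ - 1) = -5*(-7/4) = 35/4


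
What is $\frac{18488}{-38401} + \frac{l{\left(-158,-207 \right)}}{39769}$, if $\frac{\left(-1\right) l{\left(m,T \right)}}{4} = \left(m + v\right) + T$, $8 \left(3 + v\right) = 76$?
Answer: $- \frac{680182238}{1527169369} \approx -0.44539$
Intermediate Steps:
$v = \frac{13}{2}$ ($v = -3 + \frac{1}{8} \cdot 76 = -3 + \frac{19}{2} = \frac{13}{2} \approx 6.5$)
$l{\left(m,T \right)} = -26 - 4 T - 4 m$ ($l{\left(m,T \right)} = - 4 \left(\left(m + \frac{13}{2}\right) + T\right) = - 4 \left(\left(\frac{13}{2} + m\right) + T\right) = - 4 \left(\frac{13}{2} + T + m\right) = -26 - 4 T - 4 m$)
$\frac{18488}{-38401} + \frac{l{\left(-158,-207 \right)}}{39769} = \frac{18488}{-38401} + \frac{-26 - -828 - -632}{39769} = 18488 \left(- \frac{1}{38401}\right) + \left(-26 + 828 + 632\right) \frac{1}{39769} = - \frac{18488}{38401} + 1434 \cdot \frac{1}{39769} = - \frac{18488}{38401} + \frac{1434}{39769} = - \frac{680182238}{1527169369}$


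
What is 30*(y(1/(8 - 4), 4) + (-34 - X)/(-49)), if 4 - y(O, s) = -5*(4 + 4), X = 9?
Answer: 65970/49 ≈ 1346.3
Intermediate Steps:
y(O, s) = 44 (y(O, s) = 4 - (-5)*(4 + 4) = 4 - (-5)*8 = 4 - 1*(-40) = 4 + 40 = 44)
30*(y(1/(8 - 4), 4) + (-34 - X)/(-49)) = 30*(44 + (-34 - 1*9)/(-49)) = 30*(44 + (-34 - 9)*(-1/49)) = 30*(44 - 43*(-1/49)) = 30*(44 + 43/49) = 30*(2199/49) = 65970/49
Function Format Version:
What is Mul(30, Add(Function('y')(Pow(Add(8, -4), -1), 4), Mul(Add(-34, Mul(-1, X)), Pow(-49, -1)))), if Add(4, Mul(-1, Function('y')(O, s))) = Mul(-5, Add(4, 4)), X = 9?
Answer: Rational(65970, 49) ≈ 1346.3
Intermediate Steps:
Function('y')(O, s) = 44 (Function('y')(O, s) = Add(4, Mul(-1, Mul(-5, Add(4, 4)))) = Add(4, Mul(-1, Mul(-5, 8))) = Add(4, Mul(-1, -40)) = Add(4, 40) = 44)
Mul(30, Add(Function('y')(Pow(Add(8, -4), -1), 4), Mul(Add(-34, Mul(-1, X)), Pow(-49, -1)))) = Mul(30, Add(44, Mul(Add(-34, Mul(-1, 9)), Pow(-49, -1)))) = Mul(30, Add(44, Mul(Add(-34, -9), Rational(-1, 49)))) = Mul(30, Add(44, Mul(-43, Rational(-1, 49)))) = Mul(30, Add(44, Rational(43, 49))) = Mul(30, Rational(2199, 49)) = Rational(65970, 49)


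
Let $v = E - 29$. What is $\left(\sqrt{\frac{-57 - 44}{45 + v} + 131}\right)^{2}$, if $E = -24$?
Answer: $\frac{1149}{8} \approx 143.63$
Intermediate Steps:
$v = -53$ ($v = -24 - 29 = -53$)
$\left(\sqrt{\frac{-57 - 44}{45 + v} + 131}\right)^{2} = \left(\sqrt{\frac{-57 - 44}{45 - 53} + 131}\right)^{2} = \left(\sqrt{- \frac{101}{-8} + 131}\right)^{2} = \left(\sqrt{\left(-101\right) \left(- \frac{1}{8}\right) + 131}\right)^{2} = \left(\sqrt{\frac{101}{8} + 131}\right)^{2} = \left(\sqrt{\frac{1149}{8}}\right)^{2} = \left(\frac{\sqrt{2298}}{4}\right)^{2} = \frac{1149}{8}$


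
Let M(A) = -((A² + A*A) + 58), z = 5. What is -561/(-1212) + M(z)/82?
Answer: -14149/16564 ≈ -0.85420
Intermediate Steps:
M(A) = -58 - 2*A² (M(A) = -((A² + A²) + 58) = -(2*A² + 58) = -(58 + 2*A²) = -58 - 2*A²)
-561/(-1212) + M(z)/82 = -561/(-1212) + (-58 - 2*5²)/82 = -561*(-1/1212) + (-58 - 2*25)*(1/82) = 187/404 + (-58 - 50)*(1/82) = 187/404 - 108*1/82 = 187/404 - 54/41 = -14149/16564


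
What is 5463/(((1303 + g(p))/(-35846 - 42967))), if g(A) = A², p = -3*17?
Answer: -430555419/3904 ≈ -1.1029e+5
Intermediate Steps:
p = -51
5463/(((1303 + g(p))/(-35846 - 42967))) = 5463/(((1303 + (-51)²)/(-35846 - 42967))) = 5463/(((1303 + 2601)/(-78813))) = 5463/((3904*(-1/78813))) = 5463/(-3904/78813) = 5463*(-78813/3904) = -430555419/3904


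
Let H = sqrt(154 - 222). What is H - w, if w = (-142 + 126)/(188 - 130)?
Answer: 8/29 + 2*I*sqrt(17) ≈ 0.27586 + 8.2462*I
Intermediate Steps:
H = 2*I*sqrt(17) (H = sqrt(-68) = 2*I*sqrt(17) ≈ 8.2462*I)
w = -8/29 (w = -16/58 = -16*1/58 = -8/29 ≈ -0.27586)
H - w = 2*I*sqrt(17) - 1*(-8/29) = 2*I*sqrt(17) + 8/29 = 8/29 + 2*I*sqrt(17)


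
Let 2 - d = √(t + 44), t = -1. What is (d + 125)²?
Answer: (127 - √43)² ≈ 14506.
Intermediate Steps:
d = 2 - √43 (d = 2 - √(-1 + 44) = 2 - √43 ≈ -4.5574)
(d + 125)² = ((2 - √43) + 125)² = (127 - √43)²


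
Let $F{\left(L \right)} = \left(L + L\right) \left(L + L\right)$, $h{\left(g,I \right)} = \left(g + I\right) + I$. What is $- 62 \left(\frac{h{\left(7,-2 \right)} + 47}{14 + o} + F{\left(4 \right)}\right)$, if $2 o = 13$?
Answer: $- \frac{168888}{41} \approx -4119.2$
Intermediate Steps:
$h{\left(g,I \right)} = g + 2 I$ ($h{\left(g,I \right)} = \left(I + g\right) + I = g + 2 I$)
$o = \frac{13}{2}$ ($o = \frac{1}{2} \cdot 13 = \frac{13}{2} \approx 6.5$)
$F{\left(L \right)} = 4 L^{2}$ ($F{\left(L \right)} = 2 L 2 L = 4 L^{2}$)
$- 62 \left(\frac{h{\left(7,-2 \right)} + 47}{14 + o} + F{\left(4 \right)}\right) = - 62 \left(\frac{\left(7 + 2 \left(-2\right)\right) + 47}{14 + \frac{13}{2}} + 4 \cdot 4^{2}\right) = - 62 \left(\frac{\left(7 - 4\right) + 47}{\frac{41}{2}} + 4 \cdot 16\right) = - 62 \left(\left(3 + 47\right) \frac{2}{41} + 64\right) = - 62 \left(50 \cdot \frac{2}{41} + 64\right) = - 62 \left(\frac{100}{41} + 64\right) = \left(-62\right) \frac{2724}{41} = - \frac{168888}{41}$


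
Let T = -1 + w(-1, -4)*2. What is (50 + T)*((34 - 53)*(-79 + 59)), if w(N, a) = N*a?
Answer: 21660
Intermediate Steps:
T = 7 (T = -1 - 1*(-4)*2 = -1 + 4*2 = -1 + 8 = 7)
(50 + T)*((34 - 53)*(-79 + 59)) = (50 + 7)*((34 - 53)*(-79 + 59)) = 57*(-19*(-20)) = 57*380 = 21660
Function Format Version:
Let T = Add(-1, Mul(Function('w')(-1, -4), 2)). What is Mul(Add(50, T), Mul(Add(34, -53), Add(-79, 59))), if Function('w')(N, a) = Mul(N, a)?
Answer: 21660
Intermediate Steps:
T = 7 (T = Add(-1, Mul(Mul(-1, -4), 2)) = Add(-1, Mul(4, 2)) = Add(-1, 8) = 7)
Mul(Add(50, T), Mul(Add(34, -53), Add(-79, 59))) = Mul(Add(50, 7), Mul(Add(34, -53), Add(-79, 59))) = Mul(57, Mul(-19, -20)) = Mul(57, 380) = 21660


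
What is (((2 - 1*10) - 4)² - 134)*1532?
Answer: 15320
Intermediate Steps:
(((2 - 1*10) - 4)² - 134)*1532 = (((2 - 10) - 4)² - 134)*1532 = ((-8 - 4)² - 134)*1532 = ((-12)² - 134)*1532 = (144 - 134)*1532 = 10*1532 = 15320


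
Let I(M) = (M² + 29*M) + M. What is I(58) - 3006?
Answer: 2098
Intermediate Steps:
I(M) = M² + 30*M
I(58) - 3006 = 58*(30 + 58) - 3006 = 58*88 - 3006 = 5104 - 3006 = 2098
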